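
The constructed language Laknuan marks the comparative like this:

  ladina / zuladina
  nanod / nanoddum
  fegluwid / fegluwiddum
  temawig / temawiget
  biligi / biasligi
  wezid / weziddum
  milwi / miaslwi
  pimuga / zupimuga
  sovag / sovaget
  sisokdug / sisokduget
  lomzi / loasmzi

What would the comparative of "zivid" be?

zividdum

wezid and lomzi both have last vowel 'i' yet inflect differently (weziddum, loasmzi), so the last vowel is not what conditions the rule; the final letter is.
"zivid" ends in -d. The stems ending in -d (wezid → weziddum, nanod → nanoddum, fegluwid → fegluwiddum) double the final consonant and add -um.
So zivid → zividdum.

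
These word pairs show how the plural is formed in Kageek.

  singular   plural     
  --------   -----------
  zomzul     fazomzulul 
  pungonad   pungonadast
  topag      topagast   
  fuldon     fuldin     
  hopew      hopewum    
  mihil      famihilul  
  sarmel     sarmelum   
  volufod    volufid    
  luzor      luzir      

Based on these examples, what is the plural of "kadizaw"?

pungonad and volufod both end in -d yet inflect differently (pungonadast, volufid), so the final letter is not what conditions the rule; the last vowel is.
"kadizaw" has last vowel 'a'. The stems whose last vowel is 'a' (topag → topagast, pungonad → pungonadast) add -ast.
So kadizaw → kadizawast.

kadizawast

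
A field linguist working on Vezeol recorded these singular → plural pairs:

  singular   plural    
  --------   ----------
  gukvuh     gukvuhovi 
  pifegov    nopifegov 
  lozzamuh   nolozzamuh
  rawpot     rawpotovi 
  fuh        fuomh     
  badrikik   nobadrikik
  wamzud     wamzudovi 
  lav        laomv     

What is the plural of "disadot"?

fuh and gukvuh both end in -h yet inflect differently (fuomh, gukvuhovi), so the final letter is not what conditions the rule; the number of vowels is.
"disadot" has 3 vowels. The stems with 3 vowels (badrikik → nobadrikik, lozzamuh → nolozzamuh, pifegov → nopifegov) add the prefix no-.
The other patterns: stems with 1 vowel insert -om- after the first vowel; stems with 2 vowels add -ovi.
So disadot → nodisadot.

nodisadot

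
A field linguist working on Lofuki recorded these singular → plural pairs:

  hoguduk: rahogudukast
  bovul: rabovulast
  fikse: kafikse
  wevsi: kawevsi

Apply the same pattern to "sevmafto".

bovul and fikse both have 2 vowels yet inflect differently (rabovulast, kafikse), so the number of vowels is not what conditions the rule; whether the stem ends in a vowel or a consonant is.
"sevmafto" ends in a vowel. The stems ending in a vowel (fikse → kafikse, wevsi → kawevsi) add the prefix ka-.
So sevmafto → kasevmafto.

kasevmafto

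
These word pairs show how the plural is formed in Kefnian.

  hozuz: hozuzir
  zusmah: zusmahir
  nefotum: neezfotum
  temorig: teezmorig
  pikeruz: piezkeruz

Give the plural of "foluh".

foluhir

hozuz and pikeruz both end in -z yet inflect differently (hozuzir, piezkeruz), so the final letter is not what conditions the rule; the number of vowels is.
"foluh" has 2 vowels. The stems with 2 vowels (hozuz → hozuzir, zusmah → zusmahir) add -ir.
So foluh → foluhir.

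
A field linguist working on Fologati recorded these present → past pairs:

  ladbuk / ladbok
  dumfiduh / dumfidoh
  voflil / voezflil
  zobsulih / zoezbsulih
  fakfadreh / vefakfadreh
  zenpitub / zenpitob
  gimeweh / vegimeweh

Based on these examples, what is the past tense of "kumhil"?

kuezmhil

fakfadreh and dumfiduh both end in -h yet inflect differently (vefakfadreh, dumfidoh), so the final letter is not what conditions the rule; the last vowel is.
"kumhil" has last vowel 'i'. The stems whose last vowel is 'i' (voflil → voezflil, zobsulih → zoezbsulih) insert -ez- after the first vowel.
The other patterns: stems whose last vowel is 'e' add the prefix ve-; stems whose last vowel is 'u' change the last vowel to 'o'.
So kumhil → kuezmhil.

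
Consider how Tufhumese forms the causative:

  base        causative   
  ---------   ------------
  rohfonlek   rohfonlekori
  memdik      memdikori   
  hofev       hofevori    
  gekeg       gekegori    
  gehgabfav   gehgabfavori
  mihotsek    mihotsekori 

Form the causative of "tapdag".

tapdagori

Every pair shown (rohfonlek → rohfonlekori, memdik → memdikori, hofev → hofevori, …) follows the same rule: add -ori.
So tapdag → tapdagori.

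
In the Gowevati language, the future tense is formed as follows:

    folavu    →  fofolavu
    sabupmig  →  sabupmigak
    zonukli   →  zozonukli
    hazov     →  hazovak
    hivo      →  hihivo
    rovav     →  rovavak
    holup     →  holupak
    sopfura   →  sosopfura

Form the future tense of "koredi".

kokoredi

holup and folavu both have last vowel 'u' yet inflect differently (holupak, fofolavu), so the last vowel is not what conditions the rule; whether the stem ends in a vowel or a consonant is.
"koredi" ends in a vowel. The stems ending in a vowel (folavu → fofolavu, zonukli → zozonukli, hivo → hihivo) repeat the first consonant+vowel as a prefix.
So koredi → kokoredi.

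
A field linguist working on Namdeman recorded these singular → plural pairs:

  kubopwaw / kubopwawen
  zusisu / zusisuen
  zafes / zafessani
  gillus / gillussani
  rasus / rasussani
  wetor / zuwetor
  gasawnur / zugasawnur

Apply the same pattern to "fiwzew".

fiwzewen

"fiwzew" ends in -w. The one such stem in the data (kubopwaw → kubopwawen) adds -en, so the same rule applies.
The other patterns: stems ending in -s double the final consonant and add -ani; stems ending in -r add the prefix zu-.
So fiwzew → fiwzewen.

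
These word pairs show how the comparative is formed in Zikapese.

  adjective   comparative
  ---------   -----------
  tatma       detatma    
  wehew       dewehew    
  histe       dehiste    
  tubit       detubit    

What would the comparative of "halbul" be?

dehalbul

Every pair shown (tatma → detatma, wehew → dewehew, histe → dehiste, …) follows the same rule: add the prefix de-.
So halbul → dehalbul.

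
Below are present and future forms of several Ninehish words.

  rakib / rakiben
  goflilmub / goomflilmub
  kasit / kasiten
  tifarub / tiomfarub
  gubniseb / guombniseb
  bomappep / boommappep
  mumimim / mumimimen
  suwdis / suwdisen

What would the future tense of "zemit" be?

rakib and tifarub both end in -b yet inflect differently (rakiben, tiomfarub), so the final letter is not what conditions the rule; the last vowel is.
"zemit" has last vowel 'i'. The stems whose last vowel is 'i' (kasit → kasiten, suwdis → suwdisen, rakib → rakiben) add -en.
The other pattern: stems whose last vowel is 'e' or 'u' insert -om- after the first vowel.
So zemit → zemiten.

zemiten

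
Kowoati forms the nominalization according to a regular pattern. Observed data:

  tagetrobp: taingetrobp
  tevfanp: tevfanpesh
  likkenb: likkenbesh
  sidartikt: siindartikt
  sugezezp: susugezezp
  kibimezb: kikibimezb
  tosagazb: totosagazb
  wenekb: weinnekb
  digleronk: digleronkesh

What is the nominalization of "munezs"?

sugezezp and tevfanp both end in -p yet inflect differently (susugezezp, tevfanpesh), so the final letter is not what conditions the rule; the second-to-last letter is.
"munezs" has second-to-last letter 'z'. The stems whose second-to-last letter is 'z' (kibimezb → kikibimezb, sugezezp → susugezezp, tosagazb → totosagazb) repeat the first consonant+vowel as a prefix.
The other patterns: stems whose second-to-last letter is 'n' add -esh; stems whose second-to-last letter is 'b' or 'k' insert -in- after the first vowel.
So munezs → mumunezs.

mumunezs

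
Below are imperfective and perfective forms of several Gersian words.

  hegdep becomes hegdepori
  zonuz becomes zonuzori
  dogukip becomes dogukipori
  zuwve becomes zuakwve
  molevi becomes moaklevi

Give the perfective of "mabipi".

maakbipi

hegdep and zuwve both have last vowel 'e' yet inflect differently (hegdepori, zuakwve), so the last vowel is not what conditions the rule; whether the stem ends in a vowel or a consonant is.
"mabipi" ends in a vowel. The stems ending in a vowel (zuwve → zuakwve, molevi → moaklevi) insert -ak- after the first vowel.
So mabipi → maakbipi.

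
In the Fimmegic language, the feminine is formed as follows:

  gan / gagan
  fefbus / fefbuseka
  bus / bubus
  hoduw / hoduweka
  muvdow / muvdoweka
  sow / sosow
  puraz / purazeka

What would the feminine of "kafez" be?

fefbus and bus both end in -s yet inflect differently (fefbuseka, bubus), so the final letter is not what conditions the rule; the number of vowels is.
"kafez" has 2 vowels. The stems with 2 vowels (puraz → purazeka, hoduw → hoduweka, muvdow → muvdoweka) add -eka.
The other pattern: stems with 1 vowel repeat the first consonant+vowel as a prefix.
So kafez → kafezeka.

kafezeka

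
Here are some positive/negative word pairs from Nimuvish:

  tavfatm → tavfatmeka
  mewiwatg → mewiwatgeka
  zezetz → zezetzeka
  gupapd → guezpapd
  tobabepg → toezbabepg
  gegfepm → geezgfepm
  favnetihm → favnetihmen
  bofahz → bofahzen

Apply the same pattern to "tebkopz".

mewiwatg and tobabepg both end in -g yet inflect differently (mewiwatgeka, toezbabepg), so the final letter is not what conditions the rule; the second-to-last letter is.
"tebkopz" has second-to-last letter 'p'. The stems whose second-to-last letter is 'p' (gupapd → guezpapd, tobabepg → toezbabepg, gegfepm → geezgfepm) insert -ez- after the first vowel.
So tebkopz → teezbkopz.

teezbkopz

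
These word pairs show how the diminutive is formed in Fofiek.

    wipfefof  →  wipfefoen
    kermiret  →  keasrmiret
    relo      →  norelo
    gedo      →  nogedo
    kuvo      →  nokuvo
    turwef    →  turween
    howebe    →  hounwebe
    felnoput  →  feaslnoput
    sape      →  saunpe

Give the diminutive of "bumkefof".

kermiret and turwef both have last vowel 'e' yet inflect differently (keasrmiret, turween), so the last vowel is not what conditions the rule; the final letter is.
"bumkefof" ends in -f. The stems ending in -f (wipfefof → wipfefoen, turwef → turween) drop the final letter and add -en.
The other patterns: stems ending in -t insert -as- after the first vowel; stems ending in -o add the prefix no-; stems ending in -e insert -un- after the first vowel.
So bumkefof → bumkefoen.

bumkefoen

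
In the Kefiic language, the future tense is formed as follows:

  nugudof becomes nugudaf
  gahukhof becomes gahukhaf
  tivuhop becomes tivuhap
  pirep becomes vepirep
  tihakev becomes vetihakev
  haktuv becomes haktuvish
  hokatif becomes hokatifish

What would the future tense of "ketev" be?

tivuhop and pirep both end in -p yet inflect differently (tivuhap, vepirep), so the final letter is not what conditions the rule; the last vowel is.
"ketev" has last vowel 'e'. The stems whose last vowel is 'e' (pirep → vepirep, tihakev → vetihakev) add the prefix ve-.
The other patterns: stems whose last vowel is 'o' change the last vowel to 'a'; stems whose last vowel is 'i' or 'u' add -ish.
So ketev → veketev.

veketev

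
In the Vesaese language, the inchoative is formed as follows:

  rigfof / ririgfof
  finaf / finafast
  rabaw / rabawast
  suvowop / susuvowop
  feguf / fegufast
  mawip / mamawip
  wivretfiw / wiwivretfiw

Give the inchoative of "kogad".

kogadast

finaf and rigfof both end in -f yet inflect differently (finafast, ririgfof), so the final letter is not what conditions the rule; the last vowel is.
"kogad" has last vowel 'a'. The stems whose last vowel is 'a' (finaf → finafast, rabaw → rabawast) add -ast.
The other pattern: stems whose last vowel is 'i' or 'o' repeat the first consonant+vowel as a prefix.
So kogad → kogadast.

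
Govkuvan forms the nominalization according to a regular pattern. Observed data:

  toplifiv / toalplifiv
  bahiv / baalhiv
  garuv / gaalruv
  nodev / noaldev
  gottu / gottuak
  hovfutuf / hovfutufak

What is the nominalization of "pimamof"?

garuv and gottu both have last vowel 'u' yet inflect differently (gaalruv, gottuak), so the last vowel is not what conditions the rule; the final letter is.
"pimamof" ends in -f. The one such stem in the data (hovfutuf → hovfutufak) adds -ak, so the same rule applies.
The other pattern: stems ending in -v insert -al- after the first vowel.
So pimamof → pimamofak.

pimamofak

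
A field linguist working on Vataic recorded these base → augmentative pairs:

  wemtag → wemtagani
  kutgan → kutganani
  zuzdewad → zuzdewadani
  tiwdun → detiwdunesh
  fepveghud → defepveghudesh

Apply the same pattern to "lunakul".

delunakulesh

zuzdewad and fepveghud both end in -d yet inflect differently (zuzdewadani, defepveghudesh), so the final letter is not what conditions the rule; the last vowel is.
"lunakul" has last vowel 'u'. The stems whose last vowel is 'u' (fepveghud → defepveghudesh, tiwdun → detiwdunesh) add de- … -esh around the stem.
The other pattern: stems whose last vowel is 'a' add -ani.
So lunakul → delunakulesh.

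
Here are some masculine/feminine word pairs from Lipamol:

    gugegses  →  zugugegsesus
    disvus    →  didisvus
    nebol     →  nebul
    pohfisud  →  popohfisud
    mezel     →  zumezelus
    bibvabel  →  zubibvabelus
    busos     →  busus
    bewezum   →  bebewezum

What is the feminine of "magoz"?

disvus and gugegses both end in -s yet inflect differently (didisvus, zugugegsesus), so the final letter is not what conditions the rule; the last vowel is.
"magoz" has last vowel 'o'. The stems whose last vowel is 'o' (busos → busus, nebol → nebul) change the last vowel to 'u'.
The other patterns: stems whose last vowel is 'u' repeat the first consonant+vowel as a prefix; stems whose last vowel is 'e' add zu- … -us around the stem.
So magoz → maguz.

maguz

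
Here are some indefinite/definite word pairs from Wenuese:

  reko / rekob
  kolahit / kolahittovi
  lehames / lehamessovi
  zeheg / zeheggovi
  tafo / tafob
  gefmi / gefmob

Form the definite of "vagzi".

vagzob

kolahit and gefmi both have last vowel 'i' yet inflect differently (kolahittovi, gefmob), so the last vowel is not what conditions the rule; whether the stem ends in a vowel or a consonant is.
"vagzi" ends in a vowel. The stems ending in a vowel (reko → rekob, gefmi → gefmob, tafo → tafob) drop the final letter and add -ob.
The other pattern: stems ending in a consonant double the final consonant and add -ovi.
So vagzi → vagzob.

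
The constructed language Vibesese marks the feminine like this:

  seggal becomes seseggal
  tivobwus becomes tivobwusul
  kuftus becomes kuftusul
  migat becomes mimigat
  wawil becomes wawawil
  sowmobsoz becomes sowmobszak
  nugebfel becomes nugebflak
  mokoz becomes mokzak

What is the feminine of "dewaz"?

"dewaz" has last vowel 'a'. The stems whose last vowel is 'a' (migat → mimigat, seggal → seseggal) repeat the first consonant+vowel as a prefix.
The other patterns: stems whose last vowel is 'u' add -ul; stems whose last vowel is 'e' or 'o' delete the last vowel and add -ak.
So dewaz → dedewaz.

dedewaz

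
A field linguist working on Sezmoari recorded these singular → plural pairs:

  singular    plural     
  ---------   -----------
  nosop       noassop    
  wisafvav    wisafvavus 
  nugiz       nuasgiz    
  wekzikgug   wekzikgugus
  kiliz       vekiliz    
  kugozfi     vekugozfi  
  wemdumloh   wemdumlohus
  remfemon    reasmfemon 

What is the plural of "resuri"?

nugiz and kiliz both end in -z yet inflect differently (nuasgiz, vekiliz), so the final letter is not what conditions the rule; the first letter is.
"resuri" begins with r-. The one such stem in the data (remfemon → reasmfemon) inserts -as- after the first vowel (as do nosop, nugiz), so the same rule applies.
The other patterns: stems beginning with w- add -us; stems beginning with k- add the prefix ve-.
So resuri → reassuri.

reassuri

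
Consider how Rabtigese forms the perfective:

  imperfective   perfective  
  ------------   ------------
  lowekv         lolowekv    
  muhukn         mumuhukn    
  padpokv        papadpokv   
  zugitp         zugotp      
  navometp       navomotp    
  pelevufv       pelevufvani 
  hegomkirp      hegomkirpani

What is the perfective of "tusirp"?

"tusirp" has second-to-last letter 'r'. The one such stem in the data (hegomkirp → hegomkirpani) adds -ani, so the same rule applies.
So tusirp → tusirpani.

tusirpani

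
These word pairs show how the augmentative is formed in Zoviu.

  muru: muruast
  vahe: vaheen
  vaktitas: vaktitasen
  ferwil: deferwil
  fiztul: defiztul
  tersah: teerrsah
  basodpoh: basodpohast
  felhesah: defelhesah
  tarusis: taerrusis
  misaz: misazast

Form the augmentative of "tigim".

tiergim

vaktitas and tarusis both end in -s yet inflect differently (vaktitasen, taerrusis), so the final letter is not what conditions the rule; the first letter is.
"tigim" begins with t-. The stems beginning with t- (tarusis → taerrusis, tersah → teerrsah) insert -er- after the first vowel.
The other patterns: stems beginning with v- add -en; stems beginning with f- add the prefix de-; stems beginning with b- or m- add -ast.
So tigim → tiergim.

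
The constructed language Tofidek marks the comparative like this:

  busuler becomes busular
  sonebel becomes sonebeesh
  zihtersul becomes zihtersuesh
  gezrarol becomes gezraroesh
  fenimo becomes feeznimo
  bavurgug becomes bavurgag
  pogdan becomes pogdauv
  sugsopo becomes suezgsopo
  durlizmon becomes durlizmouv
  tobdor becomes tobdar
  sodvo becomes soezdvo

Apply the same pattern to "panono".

sugsopo and durlizmon both have last vowel 'o' yet inflect differently (suezgsopo, durlizmouv), so the last vowel is not what conditions the rule; the final letter is.
"panono" ends in -o. The stems ending in -o (sugsopo → suezgsopo, sodvo → soezdvo, fenimo → feeznimo) insert -ez- after the first vowel.
The other patterns: stems ending in -n drop the final letter and add -uv; stems ending in -l drop the final letter and add -esh; stems ending in -g or -r change the last vowel to 'a'.
So panono → paeznono.

paeznono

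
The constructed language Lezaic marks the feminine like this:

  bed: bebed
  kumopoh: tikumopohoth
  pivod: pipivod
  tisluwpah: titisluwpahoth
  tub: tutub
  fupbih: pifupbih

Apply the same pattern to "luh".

luluh

fupbih and tisluwpah both end in -h yet inflect differently (pifupbih, titisluwpahoth), so the final letter is not what conditions the rule; the number of vowels is.
"luh" has 1 vowel. The stems with 1 vowel (bed → bebed, tub → tutub) repeat the first consonant+vowel as a prefix.
The other patterns: stems with 2 vowels add the prefix pi-; stems with 3 vowels add ti- … -oth around the stem.
So luh → luluh.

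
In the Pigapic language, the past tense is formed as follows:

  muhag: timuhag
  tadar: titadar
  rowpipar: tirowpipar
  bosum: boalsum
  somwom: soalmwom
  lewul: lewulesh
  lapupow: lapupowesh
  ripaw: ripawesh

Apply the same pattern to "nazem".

"nazem" ends in -m. The stems ending in -m (bosum → boalsum, somwom → soalmwom) insert -al- after the first vowel.
So nazem → naalzem.

naalzem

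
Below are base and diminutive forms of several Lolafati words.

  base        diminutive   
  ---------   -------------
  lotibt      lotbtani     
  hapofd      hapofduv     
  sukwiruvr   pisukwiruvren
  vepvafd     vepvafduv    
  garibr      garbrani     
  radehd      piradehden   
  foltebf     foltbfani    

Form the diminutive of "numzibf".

"numzibf" has second-to-last letter 'b'. The stems whose second-to-last letter is 'b' (garibr → garbrani, foltebf → foltbfani, lotibt → lotbtani) delete the last vowel and add -ani.
The other patterns: stems whose second-to-last letter is 'f' add -uv; stems whose second-to-last letter is 'h' or 'v' add pi- … -en around the stem.
So numzibf → numzbfani.

numzbfani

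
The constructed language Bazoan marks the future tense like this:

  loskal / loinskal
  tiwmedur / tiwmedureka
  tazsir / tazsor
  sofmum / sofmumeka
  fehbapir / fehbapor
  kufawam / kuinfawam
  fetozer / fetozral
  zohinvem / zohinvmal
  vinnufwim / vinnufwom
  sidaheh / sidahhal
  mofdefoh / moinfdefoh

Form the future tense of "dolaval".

doinlaval

kufawam and sofmum both end in -m yet inflect differently (kuinfawam, sofmumeka), so the final letter is not what conditions the rule; the last vowel is.
"dolaval" has last vowel 'a'. The stems whose last vowel is 'a' (loskal → loinskal, kufawam → kuinfawam) insert -in- after the first vowel.
The other patterns: stems whose last vowel is 'u' add -eka; stems whose last vowel is 'e' delete the last vowel and add -al; stems whose last vowel is 'i' change the last vowel to 'o'.
So dolaval → doinlaval.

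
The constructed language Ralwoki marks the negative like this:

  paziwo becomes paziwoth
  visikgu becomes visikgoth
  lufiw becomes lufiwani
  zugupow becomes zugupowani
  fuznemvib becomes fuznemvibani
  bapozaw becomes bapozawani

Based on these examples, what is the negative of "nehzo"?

"nehzo" ends in a vowel. The stems ending in a vowel (paziwo → paziwoth, visikgu → visikgoth) drop the final letter and add -oth.
The other pattern: stems ending in a consonant add -ani.
So nehzo → nehzoth.

nehzoth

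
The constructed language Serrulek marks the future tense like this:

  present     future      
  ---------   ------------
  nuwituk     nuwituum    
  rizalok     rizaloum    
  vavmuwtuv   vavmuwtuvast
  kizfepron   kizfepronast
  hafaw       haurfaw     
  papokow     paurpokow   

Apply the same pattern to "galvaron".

"galvaron" ends in -n. The one such stem in the data (kizfepron → kizfepronast) adds -ast, so the same rule applies.
The other patterns: stems ending in -k drop the final letter and add -um; stems ending in -w insert -ur- after the first vowel.
So galvaron → galvaronast.

galvaronast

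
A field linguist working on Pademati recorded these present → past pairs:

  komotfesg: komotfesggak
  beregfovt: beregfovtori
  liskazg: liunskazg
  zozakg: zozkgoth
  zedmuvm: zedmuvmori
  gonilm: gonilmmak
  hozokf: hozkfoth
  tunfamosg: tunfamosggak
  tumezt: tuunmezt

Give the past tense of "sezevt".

komotfesg and liskazg both end in -g yet inflect differently (komotfesggak, liunskazg), so the final letter is not what conditions the rule; the second-to-last letter is.
"sezevt" has second-to-last letter 'v'. The stems whose second-to-last letter is 'v' (zedmuvm → zedmuvmori, beregfovt → beregfovtori) add -ori.
So sezevt → sezevtori.

sezevtori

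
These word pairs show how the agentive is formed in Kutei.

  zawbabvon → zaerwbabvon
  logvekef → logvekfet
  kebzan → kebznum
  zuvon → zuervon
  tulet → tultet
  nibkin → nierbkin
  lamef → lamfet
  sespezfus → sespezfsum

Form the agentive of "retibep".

retibpet

"retibep" has last vowel 'e'. The stems whose last vowel is 'e' (tulet → tultet, lamef → lamfet, logvekef → logvekfet) delete the last vowel and add -et.
So retibep → retibpet.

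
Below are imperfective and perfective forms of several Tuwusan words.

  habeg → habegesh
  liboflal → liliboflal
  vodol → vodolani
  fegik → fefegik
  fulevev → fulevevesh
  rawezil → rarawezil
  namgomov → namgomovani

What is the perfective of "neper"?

neperesh

namgomov and fulevev both end in -v yet inflect differently (namgomovani, fulevevesh), so the final letter is not what conditions the rule; the last vowel is.
"neper" has last vowel 'e'. The stems whose last vowel is 'e' (habeg → habegesh, fulevev → fulevevesh) add -esh.
So neper → neperesh.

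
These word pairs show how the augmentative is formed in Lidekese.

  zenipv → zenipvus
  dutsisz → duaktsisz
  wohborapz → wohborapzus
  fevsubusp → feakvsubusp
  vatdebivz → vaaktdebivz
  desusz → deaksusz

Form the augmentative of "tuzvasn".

tuakzvasn

"tuzvasn" has second-to-last letter 's'. The stems whose second-to-last letter is 's' (dutsisz → duaktsisz, desusz → deaksusz, fevsubusp → feakvsubusp) insert -ak- after the first vowel.
The other pattern: stems whose second-to-last letter is 'p' add -us.
So tuzvasn → tuakzvasn.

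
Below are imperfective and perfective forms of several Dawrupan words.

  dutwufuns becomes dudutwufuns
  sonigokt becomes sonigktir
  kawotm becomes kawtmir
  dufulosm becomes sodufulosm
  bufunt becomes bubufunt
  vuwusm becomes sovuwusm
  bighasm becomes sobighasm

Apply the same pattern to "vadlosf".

bighasm and kawotm both end in -m yet inflect differently (sobighasm, kawtmir), so the final letter is not what conditions the rule; the second-to-last letter is.
"vadlosf" has second-to-last letter 's'. The stems whose second-to-last letter is 's' (bighasm → sobighasm, vuwusm → sovuwusm, dufulosm → sodufulosm) add the prefix so-.
The other patterns: stems whose second-to-last letter is 'n' repeat the first consonant+vowel as a prefix; stems whose second-to-last letter is 'k' or 't' delete the last vowel and add -ir.
So vadlosf → sovadlosf.

sovadlosf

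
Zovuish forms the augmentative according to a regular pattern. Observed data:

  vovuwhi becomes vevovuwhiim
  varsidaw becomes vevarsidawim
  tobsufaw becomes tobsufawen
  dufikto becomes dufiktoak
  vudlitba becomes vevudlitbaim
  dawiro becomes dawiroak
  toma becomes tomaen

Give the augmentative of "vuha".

"vuha" begins with v-. The stems beginning with v- (vudlitba → vevudlitbaim, vovuwhi → vevovuwhiim, varsidaw → vevarsidawim) add ve- … -im around the stem.
So vuha → vevuhaim.

vevuhaim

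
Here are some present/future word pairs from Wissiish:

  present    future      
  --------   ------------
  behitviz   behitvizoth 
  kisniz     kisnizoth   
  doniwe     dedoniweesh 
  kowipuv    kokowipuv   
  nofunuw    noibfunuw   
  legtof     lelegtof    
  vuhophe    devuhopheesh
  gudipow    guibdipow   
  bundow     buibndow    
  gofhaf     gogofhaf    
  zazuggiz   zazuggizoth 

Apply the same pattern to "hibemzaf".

hihibemzaf

"hibemzaf" ends in -f. The stems ending in -f (legtof → lelegtof, gofhaf → gogofhaf) repeat the first consonant+vowel as a prefix.
So hibemzaf → hihibemzaf.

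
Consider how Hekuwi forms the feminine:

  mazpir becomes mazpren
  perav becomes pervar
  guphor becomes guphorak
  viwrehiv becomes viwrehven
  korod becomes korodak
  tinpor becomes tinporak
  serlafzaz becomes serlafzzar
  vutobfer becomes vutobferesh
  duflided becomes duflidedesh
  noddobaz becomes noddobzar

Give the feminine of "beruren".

berurenesh

vutobfer and tinpor both end in -r yet inflect differently (vutobferesh, tinporak), so the final letter is not what conditions the rule; the last vowel is.
"beruren" has last vowel 'e'. The stems whose last vowel is 'e' (duflided → duflidedesh, vutobfer → vutobferesh) add -esh.
So beruren → berurenesh.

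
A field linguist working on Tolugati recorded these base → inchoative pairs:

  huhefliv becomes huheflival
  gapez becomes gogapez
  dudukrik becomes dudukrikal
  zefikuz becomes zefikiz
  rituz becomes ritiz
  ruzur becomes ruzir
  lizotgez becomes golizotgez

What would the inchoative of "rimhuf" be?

rimhif

"rimhuf" has last vowel 'u'. The stems whose last vowel is 'u' (rituz → ritiz, zefikuz → zefikiz, ruzur → ruzir) change the last vowel to 'i'.
The other patterns: stems whose last vowel is 'i' add -al; stems whose last vowel is 'e' add the prefix go-.
So rimhuf → rimhif.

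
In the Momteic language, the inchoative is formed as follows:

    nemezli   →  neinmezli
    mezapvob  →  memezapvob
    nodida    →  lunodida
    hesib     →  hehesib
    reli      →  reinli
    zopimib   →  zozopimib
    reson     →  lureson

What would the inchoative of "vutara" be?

hesib and nemezli both have last vowel 'i' yet inflect differently (hehesib, neinmezli), so the last vowel is not what conditions the rule; the final letter is.
"vutara" ends in -a. The one such stem in the data (nodida → lunodida) adds the prefix lu-, so the same rule applies.
The other patterns: stems ending in -b repeat the first consonant+vowel as a prefix; stems ending in -i insert -in- after the first vowel.
So vutara → luvutara.

luvutara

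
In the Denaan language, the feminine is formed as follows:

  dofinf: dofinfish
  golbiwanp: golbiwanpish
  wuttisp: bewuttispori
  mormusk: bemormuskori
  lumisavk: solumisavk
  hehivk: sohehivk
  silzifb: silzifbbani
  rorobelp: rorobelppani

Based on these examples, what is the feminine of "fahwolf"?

fahwolffani

golbiwanp and wuttisp both end in -p yet inflect differently (golbiwanpish, bewuttispori), so the final letter is not what conditions the rule; the second-to-last letter is.
"fahwolf" has second-to-last letter 'l'. The one such stem in the data (rorobelp → rorobelppani) doubles the final consonant and adds -ani (as does silzifb), so the same rule applies.
The other patterns: stems whose second-to-last letter is 'n' add -ish; stems whose second-to-last letter is 's' add be- … -ori around the stem; stems whose second-to-last letter is 'v' add the prefix so-.
So fahwolf → fahwolffani.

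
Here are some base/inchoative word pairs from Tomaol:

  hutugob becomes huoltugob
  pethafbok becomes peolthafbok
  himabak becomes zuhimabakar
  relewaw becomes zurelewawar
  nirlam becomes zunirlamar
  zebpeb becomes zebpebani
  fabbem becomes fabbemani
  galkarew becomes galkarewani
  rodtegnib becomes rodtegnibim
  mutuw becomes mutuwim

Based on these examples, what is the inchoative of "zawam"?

zuzawamar

pethafbok and himabak both end in -k yet inflect differently (peolthafbok, zuhimabakar), so the final letter is not what conditions the rule; the last vowel is.
"zawam" has last vowel 'a'. The stems whose last vowel is 'a' (himabak → zuhimabakar, relewaw → zurelewawar, nirlam → zunirlamar) add zu- … -ar around the stem.
The other patterns: stems whose last vowel is 'o' insert -ol- after the first vowel; stems whose last vowel is 'e' add -ani; stems whose last vowel is 'i' or 'u' add -im.
So zawam → zuzawamar.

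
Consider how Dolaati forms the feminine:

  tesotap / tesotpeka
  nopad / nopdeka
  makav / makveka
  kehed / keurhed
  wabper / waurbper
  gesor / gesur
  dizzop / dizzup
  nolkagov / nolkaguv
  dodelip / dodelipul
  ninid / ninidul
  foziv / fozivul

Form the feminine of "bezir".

nopad and kehed both end in -d yet inflect differently (nopdeka, keurhed), so the final letter is not what conditions the rule; the last vowel is.
"bezir" has last vowel 'i'. The stems whose last vowel is 'i' (dodelip → dodelipul, ninid → ninidul, foziv → fozivul) add -ul.
So bezir → bezirul.

bezirul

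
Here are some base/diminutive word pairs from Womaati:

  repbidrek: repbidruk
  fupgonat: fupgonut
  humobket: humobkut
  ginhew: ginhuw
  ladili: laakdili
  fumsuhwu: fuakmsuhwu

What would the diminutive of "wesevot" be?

fupgonat and fumsuhwu both begin with f- yet inflect differently (fupgonut, fuakmsuhwu), so the first letter is not what conditions the rule; whether the stem ends in a vowel or a consonant is.
"wesevot" ends in a consonant. The stems ending in a consonant (repbidrek → repbidruk, fupgonat → fupgonut, humobket → humobkut) change the last vowel to 'u'.
So wesevot → wesevut.

wesevut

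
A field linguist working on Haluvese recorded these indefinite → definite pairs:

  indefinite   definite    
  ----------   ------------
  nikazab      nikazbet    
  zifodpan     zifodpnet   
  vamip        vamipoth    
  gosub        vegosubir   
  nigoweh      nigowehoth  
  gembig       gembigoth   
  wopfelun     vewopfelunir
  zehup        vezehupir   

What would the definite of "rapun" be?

"rapun" has last vowel 'u'. The stems whose last vowel is 'u' (wopfelun → vewopfelunir, gosub → vegosubir, zehup → vezehupir) add ve- … -ir around the stem.
The other patterns: stems whose last vowel is 'e' or 'i' add -oth; stems whose last vowel is 'a' delete the last vowel and add -et.
So rapun → verapunir.

verapunir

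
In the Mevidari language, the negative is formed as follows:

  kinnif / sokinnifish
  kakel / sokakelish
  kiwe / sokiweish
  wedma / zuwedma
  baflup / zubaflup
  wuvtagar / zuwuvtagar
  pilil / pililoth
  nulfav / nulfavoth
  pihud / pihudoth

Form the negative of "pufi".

pufioth

kakel and pilil both end in -l yet inflect differently (sokakelish, pililoth), so the final letter is not what conditions the rule; the first letter is.
"pufi" begins with p-. The stems beginning with p- (pilil → pililoth, pihud → pihudoth) add -oth.
The other patterns: stems beginning with k- add so- … -ish around the stem; stems beginning with b- or w- add the prefix zu-.
So pufi → pufioth.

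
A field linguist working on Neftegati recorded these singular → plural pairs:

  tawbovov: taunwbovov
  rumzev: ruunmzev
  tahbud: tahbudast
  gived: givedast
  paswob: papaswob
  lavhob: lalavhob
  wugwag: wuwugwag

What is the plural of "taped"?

tapedast

rumzev and gived both have last vowel 'e' yet inflect differently (ruunmzev, givedast), so the last vowel is not what conditions the rule; the final letter is.
"taped" ends in -d. The stems ending in -d (tahbud → tahbudast, gived → givedast) add -ast.
So taped → tapedast.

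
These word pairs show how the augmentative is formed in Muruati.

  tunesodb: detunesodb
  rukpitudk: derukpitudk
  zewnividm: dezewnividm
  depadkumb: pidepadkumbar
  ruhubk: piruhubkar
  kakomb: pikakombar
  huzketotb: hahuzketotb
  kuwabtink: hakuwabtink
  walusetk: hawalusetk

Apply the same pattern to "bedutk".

tunesodb and depadkumb both end in -b yet inflect differently (detunesodb, pidepadkumbar), so the final letter is not what conditions the rule; the second-to-last letter is.
"bedutk" has second-to-last letter 't'. The stems whose second-to-last letter is 't' (huzketotb → hahuzketotb, walusetk → hawalusetk) add the prefix ha-.
So bedutk → habedutk.

habedutk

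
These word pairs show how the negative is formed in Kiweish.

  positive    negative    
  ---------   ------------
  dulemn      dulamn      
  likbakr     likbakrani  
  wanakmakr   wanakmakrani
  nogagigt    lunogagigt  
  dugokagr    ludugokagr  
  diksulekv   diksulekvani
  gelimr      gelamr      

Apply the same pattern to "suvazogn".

lusuvazogn

wanakmakr and dugokagr both end in -r yet inflect differently (wanakmakrani, ludugokagr), so the final letter is not what conditions the rule; the second-to-last letter is.
"suvazogn" has second-to-last letter 'g'. The stems whose second-to-last letter is 'g' (dugokagr → ludugokagr, nogagigt → lunogagigt) add the prefix lu-.
The other patterns: stems whose second-to-last letter is 'k' add -ani; stems whose second-to-last letter is 'm' change the last vowel to 'a'.
So suvazogn → lusuvazogn.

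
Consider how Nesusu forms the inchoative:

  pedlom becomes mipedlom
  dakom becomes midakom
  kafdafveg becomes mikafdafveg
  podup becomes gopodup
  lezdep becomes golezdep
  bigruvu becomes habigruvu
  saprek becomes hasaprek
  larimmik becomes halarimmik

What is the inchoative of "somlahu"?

"somlahu" ends in -u. The one such stem in the data (bigruvu → habigruvu) adds the prefix ha-, so the same rule applies.
The other patterns: stems ending in -g or -m add the prefix mi-; stems ending in -p add the prefix go-.
So somlahu → hasomlahu.

hasomlahu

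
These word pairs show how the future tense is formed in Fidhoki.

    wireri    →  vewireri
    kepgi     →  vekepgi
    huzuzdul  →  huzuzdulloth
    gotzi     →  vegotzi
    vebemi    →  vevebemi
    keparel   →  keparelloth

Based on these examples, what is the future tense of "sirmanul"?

sirmanulloth

kepgi and keparel both begin with k- yet inflect differently (vekepgi, keparelloth), so the first letter is not what conditions the rule; the final letter is.
"sirmanul" ends in -l. The stems ending in -l (keparel → keparelloth, huzuzdul → huzuzdulloth) double the final consonant and add -oth.
So sirmanul → sirmanulloth.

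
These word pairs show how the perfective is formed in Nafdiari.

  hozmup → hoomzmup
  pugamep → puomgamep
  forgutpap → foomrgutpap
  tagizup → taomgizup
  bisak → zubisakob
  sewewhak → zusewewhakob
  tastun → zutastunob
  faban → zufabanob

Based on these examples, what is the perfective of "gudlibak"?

forgutpap and bisak both have last vowel 'a' yet inflect differently (foomrgutpap, zubisakob), so the last vowel is not what conditions the rule; the final letter is.
"gudlibak" ends in -k. The stems ending in -k (bisak → zubisakob, sewewhak → zusewewhakob) add zu- … -ob around the stem.
The other pattern: stems ending in -p insert -om- after the first vowel.
So gudlibak → zugudlibakob.

zugudlibakob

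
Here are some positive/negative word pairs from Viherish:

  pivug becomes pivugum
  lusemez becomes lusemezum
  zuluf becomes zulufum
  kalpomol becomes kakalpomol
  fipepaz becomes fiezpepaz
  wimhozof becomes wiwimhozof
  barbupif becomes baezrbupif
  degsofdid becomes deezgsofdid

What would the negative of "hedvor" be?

hehedvor

zuluf and wimhozof both end in -f yet inflect differently (zulufum, wiwimhozof), so the final letter is not what conditions the rule; the last vowel is.
"hedvor" has last vowel 'o'. The stems whose last vowel is 'o' (kalpomol → kakalpomol, wimhozof → wiwimhozof) repeat the first consonant+vowel as a prefix.
So hedvor → hehedvor.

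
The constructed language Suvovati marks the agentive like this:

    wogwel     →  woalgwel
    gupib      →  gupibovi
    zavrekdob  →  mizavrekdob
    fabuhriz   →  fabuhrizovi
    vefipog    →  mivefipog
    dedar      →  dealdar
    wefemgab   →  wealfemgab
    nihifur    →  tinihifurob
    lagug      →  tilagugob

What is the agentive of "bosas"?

boalsas

"bosas" has last vowel 'a'. The stems whose last vowel is 'a' (wefemgab → wealfemgab, dedar → dealdar) insert -al- after the first vowel.
The other patterns: stems whose last vowel is 'i' add -ovi; stems whose last vowel is 'u' add ti- … -ob around the stem; stems whose last vowel is 'o' add the prefix mi-.
So bosas → boalsas.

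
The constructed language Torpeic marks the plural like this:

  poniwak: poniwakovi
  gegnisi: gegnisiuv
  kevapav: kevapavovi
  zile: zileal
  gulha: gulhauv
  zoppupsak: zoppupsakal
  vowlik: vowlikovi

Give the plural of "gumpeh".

zoppupsak and poniwak both end in -k yet inflect differently (zoppupsakal, poniwakovi), so the final letter is not what conditions the rule; the first letter is.
"gumpeh" begins with g-. The stems beginning with g- (gulha → gulhauv, gegnisi → gegnisiuv) add -uv.
So gumpeh → gumpehuv.

gumpehuv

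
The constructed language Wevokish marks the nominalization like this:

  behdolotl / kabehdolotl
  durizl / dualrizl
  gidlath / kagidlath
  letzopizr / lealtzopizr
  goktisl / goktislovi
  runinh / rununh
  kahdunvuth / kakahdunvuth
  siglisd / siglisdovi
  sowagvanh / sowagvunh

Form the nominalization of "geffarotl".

kageffarotl

behdolotl and durizl both end in -l yet inflect differently (kabehdolotl, dualrizl), so the final letter is not what conditions the rule; the second-to-last letter is.
"geffarotl" has second-to-last letter 't'. The stems whose second-to-last letter is 't' (gidlath → kagidlath, behdolotl → kabehdolotl, kahdunvuth → kakahdunvuth) add the prefix ka-.
So geffarotl → kageffarotl.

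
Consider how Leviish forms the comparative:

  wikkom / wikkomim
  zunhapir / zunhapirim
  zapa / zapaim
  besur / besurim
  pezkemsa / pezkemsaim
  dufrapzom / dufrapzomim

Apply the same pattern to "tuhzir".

Every pair shown (wikkom → wikkomim, zunhapir → zunhapirim, zapa → zapaim, …) follows the same rule: add -im.
So tuhzir → tuhzirim.

tuhzirim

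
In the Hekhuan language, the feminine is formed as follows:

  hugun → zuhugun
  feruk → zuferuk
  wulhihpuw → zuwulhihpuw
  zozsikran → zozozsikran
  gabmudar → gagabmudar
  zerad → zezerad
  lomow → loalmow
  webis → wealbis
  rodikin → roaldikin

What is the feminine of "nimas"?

ninimas

hugun and zozsikran both end in -n yet inflect differently (zuhugun, zozozsikran), so the final letter is not what conditions the rule; the last vowel is.
"nimas" has last vowel 'a'. The stems whose last vowel is 'a' (zozsikran → zozozsikran, gabmudar → gagabmudar, zerad → zezerad) repeat the first consonant+vowel as a prefix.
The other patterns: stems whose last vowel is 'u' add the prefix zu-; stems whose last vowel is 'i' or 'o' insert -al- after the first vowel.
So nimas → ninimas.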